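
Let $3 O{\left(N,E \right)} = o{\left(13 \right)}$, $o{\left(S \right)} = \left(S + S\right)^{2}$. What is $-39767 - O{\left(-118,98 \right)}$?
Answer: $- \frac{119977}{3} \approx -39992.0$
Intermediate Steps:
$o{\left(S \right)} = 4 S^{2}$ ($o{\left(S \right)} = \left(2 S\right)^{2} = 4 S^{2}$)
$O{\left(N,E \right)} = \frac{676}{3}$ ($O{\left(N,E \right)} = \frac{4 \cdot 13^{2}}{3} = \frac{4 \cdot 169}{3} = \frac{1}{3} \cdot 676 = \frac{676}{3}$)
$-39767 - O{\left(-118,98 \right)} = -39767 - \frac{676}{3} = - \frac{119977}{3}$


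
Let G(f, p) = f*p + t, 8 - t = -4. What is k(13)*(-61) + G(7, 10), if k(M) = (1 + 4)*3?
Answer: -833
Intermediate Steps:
t = 12 (t = 8 - 1*(-4) = 8 + 4 = 12)
k(M) = 15 (k(M) = 5*3 = 15)
G(f, p) = 12 + f*p (G(f, p) = f*p + 12 = 12 + f*p)
k(13)*(-61) + G(7, 10) = 15*(-61) + (12 + 7*10) = -915 + (12 + 70) = -915 + 82 = -833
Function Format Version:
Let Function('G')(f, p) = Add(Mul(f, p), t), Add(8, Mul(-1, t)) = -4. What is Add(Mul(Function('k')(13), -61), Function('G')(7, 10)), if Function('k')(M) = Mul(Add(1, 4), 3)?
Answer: -833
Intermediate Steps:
t = 12 (t = Add(8, Mul(-1, -4)) = Add(8, 4) = 12)
Function('k')(M) = 15 (Function('k')(M) = Mul(5, 3) = 15)
Function('G')(f, p) = Add(12, Mul(f, p)) (Function('G')(f, p) = Add(Mul(f, p), 12) = Add(12, Mul(f, p)))
Add(Mul(Function('k')(13), -61), Function('G')(7, 10)) = Add(Mul(15, -61), Add(12, Mul(7, 10))) = Add(-915, Add(12, 70)) = Add(-915, 82) = -833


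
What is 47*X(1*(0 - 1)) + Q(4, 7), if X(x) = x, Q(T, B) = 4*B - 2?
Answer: -21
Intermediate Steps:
Q(T, B) = -2 + 4*B
47*X(1*(0 - 1)) + Q(4, 7) = 47*(1*(0 - 1)) + (-2 + 4*7) = 47*(1*(-1)) + (-2 + 28) = 47*(-1) + 26 = -47 + 26 = -21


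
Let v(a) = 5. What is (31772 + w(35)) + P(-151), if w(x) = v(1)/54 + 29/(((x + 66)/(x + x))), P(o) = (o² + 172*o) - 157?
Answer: 155243701/5454 ≈ 28464.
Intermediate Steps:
P(o) = -157 + o² + 172*o
w(x) = 5/54 + 58*x/(66 + x) (w(x) = 5/54 + 29/(((x + 66)/(x + x))) = 5*(1/54) + 29/(((66 + x)/((2*x)))) = 5/54 + 29/(((66 + x)*(1/(2*x)))) = 5/54 + 29/(((66 + x)/(2*x))) = 5/54 + 29*(2*x/(66 + x)) = 5/54 + 58*x/(66 + x))
(31772 + w(35)) + P(-151) = (31772 + (330 + 3137*35)/(54*(66 + 35))) + (-157 + (-151)² + 172*(-151)) = (31772 + (1/54)*(330 + 109795)/101) + (-157 + 22801 - 25972) = (31772 + (1/54)*(1/101)*110125) - 3328 = (31772 + 110125/5454) - 3328 = 173394613/5454 - 3328 = 155243701/5454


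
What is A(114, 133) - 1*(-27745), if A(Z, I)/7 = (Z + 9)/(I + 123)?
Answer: 7103581/256 ≈ 27748.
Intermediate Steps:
A(Z, I) = 7*(9 + Z)/(123 + I) (A(Z, I) = 7*((Z + 9)/(I + 123)) = 7*((9 + Z)/(123 + I)) = 7*(9 + Z)/(123 + I))
A(114, 133) - 1*(-27745) = 7*(9 + 114)/(123 + 133) - 1*(-27745) = 7*123/256 + 27745 = 7*(1/256)*123 + 27745 = 861/256 + 27745 = 7103581/256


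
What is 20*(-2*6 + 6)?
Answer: -120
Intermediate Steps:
20*(-2*6 + 6) = 20*(-12 + 6) = 20*(-6) = -120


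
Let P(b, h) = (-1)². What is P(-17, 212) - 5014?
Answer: -5013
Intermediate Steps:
P(b, h) = 1
P(-17, 212) - 5014 = 1 - 5014 = -5013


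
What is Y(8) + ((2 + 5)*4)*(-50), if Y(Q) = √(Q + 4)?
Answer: -1400 + 2*√3 ≈ -1396.5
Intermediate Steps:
Y(Q) = √(4 + Q)
Y(8) + ((2 + 5)*4)*(-50) = √(4 + 8) + ((2 + 5)*4)*(-50) = √12 + (7*4)*(-50) = 2*√3 + 28*(-50) = 2*√3 - 1400 = -1400 + 2*√3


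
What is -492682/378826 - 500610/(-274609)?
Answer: 27174586261/52014514517 ≈ 0.52244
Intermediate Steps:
-492682/378826 - 500610/(-274609) = -492682*1/378826 - 500610*(-1/274609) = -246341/189413 + 500610/274609 = 27174586261/52014514517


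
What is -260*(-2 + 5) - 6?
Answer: -786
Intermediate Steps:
-260*(-2 + 5) - 6 = -260*3 - 6 = -130*6 - 6 = -780 - 6 = -786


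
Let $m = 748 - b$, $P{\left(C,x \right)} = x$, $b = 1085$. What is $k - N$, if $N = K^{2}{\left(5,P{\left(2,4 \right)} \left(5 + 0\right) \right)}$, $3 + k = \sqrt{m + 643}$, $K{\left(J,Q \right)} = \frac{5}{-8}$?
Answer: $- \frac{217}{64} + 3 \sqrt{34} \approx 14.102$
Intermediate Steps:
$m = -337$ ($m = 748 - 1085 = -337$)
$K{\left(J,Q \right)} = - \frac{5}{8}$ ($K{\left(J,Q \right)} = 5 \left(- \frac{1}{8}\right) = - \frac{5}{8}$)
$k = -3 + 3 \sqrt{34}$ ($k = -3 + \sqrt{-337 + 643} = -3 + \sqrt{306} = -3 + 3 \sqrt{34} \approx 14.493$)
$N = \frac{25}{64}$ ($N = \left(- \frac{5}{8}\right)^{2} = \frac{25}{64} \approx 0.39063$)
$k - N = \left(-3 + 3 \sqrt{34}\right) - \frac{25}{64} = - \frac{217}{64} + 3 \sqrt{34}$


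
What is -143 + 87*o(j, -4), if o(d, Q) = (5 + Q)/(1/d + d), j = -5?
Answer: -4153/26 ≈ -159.73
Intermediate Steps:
o(d, Q) = (5 + Q)/(d + 1/d)
-143 + 87*o(j, -4) = -143 + 87*(-5*(5 - 4)/(1 + (-5)²)) = -143 + 87*(-5*1/(1 + 25)) = -143 + 87*(-5*1/26) = -143 + 87*(-5*1/26*1) = -143 + 87*(-5/26) = -143 - 435/26 = -4153/26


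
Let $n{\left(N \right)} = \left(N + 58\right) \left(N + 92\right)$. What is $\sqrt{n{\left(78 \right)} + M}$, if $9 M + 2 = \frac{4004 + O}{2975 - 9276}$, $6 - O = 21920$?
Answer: $\frac{2 \sqrt{2065337665447}}{18903} \approx 152.05$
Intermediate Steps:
$O = -21914$ ($O = 6 - 21920 = -21914$)
$M = \frac{5308}{56709}$ ($M = - \frac{2}{9} + \frac{\left(4004 - 21914\right) \frac{1}{2975 - 9276}}{9} = - \frac{2}{9} + \frac{\left(-17910\right) \frac{1}{-6301}}{9} = - \frac{2}{9} + \frac{\left(-17910\right) \left(- \frac{1}{6301}\right)}{9} = - \frac{2}{9} + \frac{1}{9} \cdot \frac{17910}{6301} = - \frac{2}{9} + \frac{1990}{6301} = \frac{5308}{56709} \approx 0.093601$)
$n{\left(N \right)} = \left(58 + N\right) \left(92 + N\right)$
$\sqrt{n{\left(78 \right)} + M} = \sqrt{\left(5336 + 78^{2} + 150 \cdot 78\right) + \frac{5308}{56709}} = \sqrt{\left(5336 + 6084 + 11700\right) + \frac{5308}{56709}} = \sqrt{23120 + \frac{5308}{56709}} = \sqrt{\frac{1311117388}{56709}} = \frac{2 \sqrt{2065337665447}}{18903}$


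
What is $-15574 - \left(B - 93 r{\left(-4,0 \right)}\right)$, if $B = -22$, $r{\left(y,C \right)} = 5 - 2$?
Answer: $-15273$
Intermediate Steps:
$r{\left(y,C \right)} = 3$
$-15574 - \left(B - 93 r{\left(-4,0 \right)}\right) = -15574 - \left(-22 - 279\right) = -15574 - -301 = -15574 + 301 = -15273$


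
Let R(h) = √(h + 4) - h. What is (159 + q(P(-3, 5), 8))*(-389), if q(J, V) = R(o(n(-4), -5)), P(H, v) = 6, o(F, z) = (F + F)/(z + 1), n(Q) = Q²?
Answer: -64963 - 778*I ≈ -64963.0 - 778.0*I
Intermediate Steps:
o(F, z) = 2*F/(1 + z) (o(F, z) = (2*F)/(1 + z) = 2*F/(1 + z))
R(h) = √(4 + h) - h
q(J, V) = 8 + 2*I (q(J, V) = √(4 + 2*(-4)²/(1 - 5)) - 2*(-4)²/(1 - 5) = √(4 + 2*16/(-4)) - 2*16/(-4) = √(4 + 2*16*(-¼)) - 2*16*(-1)/4 = √(4 - 8) - 1*(-8) = √(-4) + 8 = 2*I + 8 = 8 + 2*I)
(159 + q(P(-3, 5), 8))*(-389) = (159 + (8 + 2*I))*(-389) = (167 + 2*I)*(-389) = -64963 - 778*I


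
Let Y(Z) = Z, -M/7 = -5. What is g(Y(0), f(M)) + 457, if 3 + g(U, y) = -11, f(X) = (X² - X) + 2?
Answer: 443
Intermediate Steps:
M = 35 (M = -7*(-5) = 35)
f(X) = 2 + X² - X
g(U, y) = -14 (g(U, y) = -3 - 11 = -14)
g(Y(0), f(M)) + 457 = -14 + 457 = 443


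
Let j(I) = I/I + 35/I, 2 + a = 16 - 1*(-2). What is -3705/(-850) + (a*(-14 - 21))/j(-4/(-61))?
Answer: 1204199/363630 ≈ 3.3116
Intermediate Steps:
a = 16 (a = -2 + (16 - 1*(-2)) = -2 + (16 + 2) = -2 + 18 = 16)
j(I) = 1 + 35/I
-3705/(-850) + (a*(-14 - 21))/j(-4/(-61)) = -3705/(-850) + (16*(-14 - 21))/(((35 - 4/(-61))/((-4/(-61))))) = -3705*(-1/850) + (16*(-35))/(((35 - 4*(-1/61))/((-4*(-1/61))))) = 741/170 - 560*4/(61*(35 + 4/61)) = 741/170 - 560/((61/4)*(2139/61)) = 741/170 - 560/2139/4 = 741/170 - 560*4/2139 = 741/170 - 2240/2139 = 1204199/363630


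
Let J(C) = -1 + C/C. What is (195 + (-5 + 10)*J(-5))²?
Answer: 38025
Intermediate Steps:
J(C) = 0 (J(C) = -1 + 1 = 0)
(195 + (-5 + 10)*J(-5))² = (195 + (-5 + 10)*0)² = (195 + 5*0)² = (195 + 0)² = 195² = 38025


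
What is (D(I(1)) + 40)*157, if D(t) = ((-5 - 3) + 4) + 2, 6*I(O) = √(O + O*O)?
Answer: 5966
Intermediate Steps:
I(O) = √(O + O²)/6 (I(O) = √(O + O*O)/6 = √(O + O²)/6)
D(t) = -2 (D(t) = (-8 + 4) + 2 = -4 + 2 = -2)
(D(I(1)) + 40)*157 = (-2 + 40)*157 = 38*157 = 5966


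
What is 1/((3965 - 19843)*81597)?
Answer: -1/1295597166 ≈ -7.7184e-10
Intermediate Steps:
1/((3965 - 19843)*81597) = (1/81597)/(-15878) = -1/15878*1/81597 = -1/1295597166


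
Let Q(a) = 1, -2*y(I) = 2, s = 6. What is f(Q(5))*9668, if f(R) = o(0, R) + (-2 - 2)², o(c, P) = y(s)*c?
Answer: 154688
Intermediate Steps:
y(I) = -1 (y(I) = -½*2 = -1)
o(c, P) = -c
f(R) = 16 (f(R) = -1*0 + (-2 - 2)² = 0 + (-4)² = 0 + 16 = 16)
f(Q(5))*9668 = 16*9668 = 154688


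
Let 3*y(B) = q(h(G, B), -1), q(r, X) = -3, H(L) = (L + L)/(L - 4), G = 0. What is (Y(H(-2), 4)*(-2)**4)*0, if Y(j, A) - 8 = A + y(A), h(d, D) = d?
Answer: 0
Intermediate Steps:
H(L) = 2*L/(-4 + L) (H(L) = (2*L)/(-4 + L) = 2*L/(-4 + L))
y(B) = -1 (y(B) = (1/3)*(-3) = -1)
Y(j, A) = 7 + A (Y(j, A) = 8 + (A - 1) = 8 + (-1 + A) = 7 + A)
(Y(H(-2), 4)*(-2)**4)*0 = ((7 + 4)*(-2)**4)*0 = (11*16)*0 = 176*0 = 0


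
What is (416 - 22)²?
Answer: 155236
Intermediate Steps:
(416 - 22)² = 394² = 155236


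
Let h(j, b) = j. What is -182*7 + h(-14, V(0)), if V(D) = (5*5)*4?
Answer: -1288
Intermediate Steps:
V(D) = 100 (V(D) = 25*4 = 100)
-182*7 + h(-14, V(0)) = -182*7 - 14 = -1274 - 14 = -1288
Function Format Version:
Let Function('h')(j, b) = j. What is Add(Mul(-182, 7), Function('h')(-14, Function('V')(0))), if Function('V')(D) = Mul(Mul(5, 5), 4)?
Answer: -1288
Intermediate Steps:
Function('V')(D) = 100 (Function('V')(D) = Mul(25, 4) = 100)
Add(Mul(-182, 7), Function('h')(-14, Function('V')(0))) = Add(Mul(-182, 7), -14) = Add(-1274, -14) = -1288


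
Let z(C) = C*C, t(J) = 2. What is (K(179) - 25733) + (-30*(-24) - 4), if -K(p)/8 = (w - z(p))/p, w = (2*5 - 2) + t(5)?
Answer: -4221795/179 ≈ -23585.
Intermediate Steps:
z(C) = C²
w = 10 (w = (2*5 - 2) + 2 = (10 - 2) + 2 = 8 + 2 = 10)
K(p) = -8*(10 - p²)/p
(K(179) - 25733) + (-30*(-24) - 4) = ((-80/179 + 8*179) - 25733) + (-30*(-24) - 4) = ((-80*1/179 + 1432) - 25733) + (720 - 4) = ((-80/179 + 1432) - 25733) + 716 = (256248/179 - 25733) + 716 = -4349959/179 + 716 = -4221795/179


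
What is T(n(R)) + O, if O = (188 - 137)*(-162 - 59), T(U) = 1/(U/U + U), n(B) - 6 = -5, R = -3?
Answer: -22541/2 ≈ -11271.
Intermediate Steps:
n(B) = 1 (n(B) = 6 - 5 = 1)
T(U) = 1/(1 + U)
O = -11271 (O = 51*(-221) = -11271)
T(n(R)) + O = 1/(1 + 1) - 11271 = 1/2 - 11271 = -22541/2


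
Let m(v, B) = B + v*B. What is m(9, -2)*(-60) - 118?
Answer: 1082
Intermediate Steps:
m(v, B) = B + B*v
m(9, -2)*(-60) - 118 = -2*(1 + 9)*(-60) - 118 = -2*10*(-60) - 118 = -20*(-60) - 118 = 1200 - 118 = 1082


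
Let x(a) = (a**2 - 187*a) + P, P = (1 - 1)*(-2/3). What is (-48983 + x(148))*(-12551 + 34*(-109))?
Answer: 890152035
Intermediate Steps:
P = 0 (P = 0*(-2*1/3) = 0*(-2/3) = 0)
x(a) = a**2 - 187*a (x(a) = (a**2 - 187*a) + 0 = a**2 - 187*a)
(-48983 + x(148))*(-12551 + 34*(-109)) = (-48983 + 148*(-187 + 148))*(-12551 + 34*(-109)) = (-48983 + 148*(-39))*(-12551 - 3706) = (-48983 - 5772)*(-16257) = -54755*(-16257) = 890152035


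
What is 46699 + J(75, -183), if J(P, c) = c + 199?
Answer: 46715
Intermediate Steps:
J(P, c) = 199 + c
46699 + J(75, -183) = 46699 + (199 - 183) = 46699 + 16 = 46715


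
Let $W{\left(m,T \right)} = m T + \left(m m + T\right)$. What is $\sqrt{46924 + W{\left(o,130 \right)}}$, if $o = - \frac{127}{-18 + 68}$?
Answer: $\frac{\sqrt{116825629}}{50} \approx 216.17$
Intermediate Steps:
$o = - \frac{127}{50} \approx -2.54$
$W{\left(m,T \right)} = T + m^{2} + T m$ ($W{\left(m,T \right)} = T m + \left(m^{2} + T\right) = T m + \left(T + m^{2}\right) = T + m^{2} + T m$)
$\sqrt{46924 + W{\left(o,130 \right)}} = \sqrt{46924 + \left(130 + \left(- \frac{127}{50}\right)^{2} + 130 \left(- \frac{127}{50}\right)\right)} = \sqrt{46924 + \left(130 + \frac{16129}{2500} - \frac{1651}{5}\right)} = \sqrt{46924 - \frac{484371}{2500}} = \sqrt{\frac{116825629}{2500}} = \frac{\sqrt{116825629}}{50}$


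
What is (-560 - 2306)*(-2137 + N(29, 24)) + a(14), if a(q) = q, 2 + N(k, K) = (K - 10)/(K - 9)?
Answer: 91915696/15 ≈ 6.1277e+6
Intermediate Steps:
N(k, K) = -2 + (-10 + K)/(-9 + K) (N(k, K) = -2 + (K - 10)/(K - 9) = -2 + (-10 + K)/(-9 + K))
(-560 - 2306)*(-2137 + N(29, 24)) + a(14) = (-560 - 2306)*(-2137 + (8 - 1*24)/(-9 + 24)) + 14 = -2866*(-2137 + (8 - 24)/15) + 14 = -2866*(-2137 + (1/15)*(-16)) + 14 = -2866*(-2137 - 16/15) + 14 = -2866*(-32071/15) + 14 = 91915486/15 + 14 = 91915696/15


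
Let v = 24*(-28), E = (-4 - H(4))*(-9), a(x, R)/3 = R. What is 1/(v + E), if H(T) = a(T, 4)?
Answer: -1/528 ≈ -0.0018939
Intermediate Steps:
a(x, R) = 3*R
H(T) = 12 (H(T) = 3*4 = 12)
E = 144 (E = (-4 - 1*12)*(-9) = (-4 - 12)*(-9) = -16*(-9) = 144)
v = -672
1/(v + E) = 1/(-672 + 144) = 1/(-528) = -1/528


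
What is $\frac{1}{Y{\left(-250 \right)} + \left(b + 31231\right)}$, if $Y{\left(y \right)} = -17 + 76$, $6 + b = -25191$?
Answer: $\frac{1}{6093} \approx 0.00016412$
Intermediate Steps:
$b = -25197$ ($b = -6 - 25191 = -25197$)
$Y{\left(y \right)} = 59$
$\frac{1}{Y{\left(-250 \right)} + \left(b + 31231\right)} = \frac{1}{59 + \left(-25197 + 31231\right)} = \frac{1}{59 + 6034} = \frac{1}{6093}$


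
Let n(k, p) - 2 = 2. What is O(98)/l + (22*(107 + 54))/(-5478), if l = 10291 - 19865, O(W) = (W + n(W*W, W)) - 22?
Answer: -780667/1191963 ≈ -0.65494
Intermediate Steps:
n(k, p) = 4 (n(k, p) = 2 + 2 = 4)
O(W) = -18 + W (O(W) = (W + 4) - 22 = (4 + W) - 22 = -18 + W)
l = -9574
O(98)/l + (22*(107 + 54))/(-5478) = (-18 + 98)/(-9574) + (22*(107 + 54))/(-5478) = 80*(-1/9574) + (22*161)*(-1/5478) = -40/4787 + 3542*(-1/5478) = -40/4787 - 161/249 = -780667/1191963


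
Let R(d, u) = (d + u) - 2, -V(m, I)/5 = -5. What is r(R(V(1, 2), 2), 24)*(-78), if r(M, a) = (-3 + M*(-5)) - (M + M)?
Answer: 13884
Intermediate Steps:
V(m, I) = 25 (V(m, I) = -5*(-5) = 25)
R(d, u) = -2 + d + u
r(M, a) = -3 - 7*M (r(M, a) = (-3 - 5*M) - 2*M = -3 - 7*M)
r(R(V(1, 2), 2), 24)*(-78) = (-3 - 7*(-2 + 25 + 2))*(-78) = (-3 - 7*25)*(-78) = (-3 - 175)*(-78) = -178*(-78) = 13884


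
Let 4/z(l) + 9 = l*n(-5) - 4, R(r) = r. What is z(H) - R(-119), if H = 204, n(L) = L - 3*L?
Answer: 241217/2027 ≈ 119.00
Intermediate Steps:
n(L) = -2*L
z(l) = 4/(-13 + 10*l) (z(l) = 4/(-9 + (l*(-2*(-5)) - 4)) = 4/(-9 + (l*10 - 4)) = 4/(-9 + (10*l - 4)) = 4/(-9 + (-4 + 10*l)) = 4/(-13 + 10*l))
z(H) - R(-119) = 4/(-13 + 10*204) - 1*(-119) = 4/(-13 + 2040) + 119 = 4/2027 + 119 = 241217/2027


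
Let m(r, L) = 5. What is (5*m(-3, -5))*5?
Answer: 125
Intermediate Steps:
(5*m(-3, -5))*5 = (5*5)*5 = 25*5 = 125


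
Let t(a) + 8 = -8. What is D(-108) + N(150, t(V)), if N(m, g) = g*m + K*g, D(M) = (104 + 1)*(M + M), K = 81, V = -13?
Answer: -26376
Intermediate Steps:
D(M) = 210*M (D(M) = 105*(2*M) = 210*M)
t(a) = -16 (t(a) = -8 - 8 = -16)
N(m, g) = 81*g + g*m (N(m, g) = g*m + 81*g = 81*g + g*m)
D(-108) + N(150, t(V)) = 210*(-108) - 16*(81 + 150) = -22680 - 16*231 = -22680 - 3696 = -26376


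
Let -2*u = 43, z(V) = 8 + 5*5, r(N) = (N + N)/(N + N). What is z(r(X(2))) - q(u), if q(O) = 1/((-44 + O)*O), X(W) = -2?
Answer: 185885/5633 ≈ 32.999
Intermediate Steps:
r(N) = 1 (r(N) = (2*N)/((2*N)) = (2*N)*(1/(2*N)) = 1)
z(V) = 33 (z(V) = 8 + 25 = 33)
u = -43/2 (u = -½*43 = -43/2 ≈ -21.500)
q(O) = 1/(O*(-44 + O))
z(r(X(2))) - q(u) = 33 - 1/((-43/2)*(-44 - 43/2)) = 33 - (-2)/(43*(-131/2)) = 33 - (-2)*(-2)/(43*131) = 33 - 1*4/5633 = 33 - 4/5633 = 185885/5633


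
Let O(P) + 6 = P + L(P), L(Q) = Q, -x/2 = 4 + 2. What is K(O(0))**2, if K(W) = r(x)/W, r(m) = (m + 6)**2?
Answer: 36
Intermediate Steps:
x = -12 (x = -2*(4 + 2) = -2*6 = -12)
r(m) = (6 + m)**2
O(P) = -6 + 2*P (O(P) = -6 + (P + P) = -6 + 2*P)
K(W) = 36/W (K(W) = (6 - 12)**2/W = (-6)**2/W = 36/W)
K(O(0))**2 = (36/(-6 + 2*0))**2 = (36/(-6 + 0))**2 = (36/(-6))**2 = (36*(-1/6))**2 = (-6)**2 = 36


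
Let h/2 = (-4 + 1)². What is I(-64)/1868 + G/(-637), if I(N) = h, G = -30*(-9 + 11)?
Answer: 61773/594958 ≈ 0.10383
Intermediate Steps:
G = -60 (G = -30*2 = -60)
h = 18 (h = 2*(-4 + 1)² = 2*(-3)² = 2*9 = 18)
I(N) = 18
I(-64)/1868 + G/(-637) = 18/1868 - 60/(-637) = 18*(1/1868) - 60*(-1/637) = 9/934 + 60/637 = 61773/594958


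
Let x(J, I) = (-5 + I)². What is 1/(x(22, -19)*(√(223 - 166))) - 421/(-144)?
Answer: 421/144 + √57/32832 ≈ 2.9238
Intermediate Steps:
1/(x(22, -19)*(√(223 - 166))) - 421/(-144) = 1/(((-5 - 19)²)*(√(223 - 166))) - 421/(-144) = 1/(((-24)²)*(√57)) - 421*(-1/144) = (√57/57)/576 + 421/144 = √57/32832 + 421/144 = 421/144 + √57/32832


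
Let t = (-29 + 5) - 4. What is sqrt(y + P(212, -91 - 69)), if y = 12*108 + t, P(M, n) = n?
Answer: 2*sqrt(277) ≈ 33.287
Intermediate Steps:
t = -28 (t = -24 - 4 = -28)
y = 1268 (y = 12*108 - 28 = 1296 - 28 = 1268)
sqrt(y + P(212, -91 - 69)) = sqrt(1268 + (-91 - 69)) = sqrt(1268 - 160) = sqrt(1108) = 2*sqrt(277)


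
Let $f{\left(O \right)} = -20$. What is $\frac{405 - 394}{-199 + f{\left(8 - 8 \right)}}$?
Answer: $- \frac{11}{219} \approx -0.050228$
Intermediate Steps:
$\frac{405 - 394}{-199 + f{\left(8 - 8 \right)}} = \frac{405 - 394}{-199 - 20} = \frac{11}{-219} = 11 \left(- \frac{1}{219}\right) = - \frac{11}{219}$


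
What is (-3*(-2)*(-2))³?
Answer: -1728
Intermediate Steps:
(-3*(-2)*(-2))³ = (6*(-2))³ = (-12)³ = -1728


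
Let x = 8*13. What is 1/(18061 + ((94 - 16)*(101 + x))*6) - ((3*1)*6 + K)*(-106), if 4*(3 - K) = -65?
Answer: 900265899/228002 ≈ 3948.5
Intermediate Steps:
x = 104
K = 77/4 (K = 3 - ¼*(-65) = 3 + 65/4 = 77/4 ≈ 19.250)
1/(18061 + ((94 - 16)*(101 + x))*6) - ((3*1)*6 + K)*(-106) = 1/(18061 + ((94 - 16)*(101 + 104))*6) - ((3*1)*6 + 77/4)*(-106) = 1/(18061 + (78*205)*6) - (3*6 + 77/4)*(-106) = 1/(18061 + 15990*6) - (18 + 77/4)*(-106) = 1/(18061 + 95940) - 149*(-106)/4 = 1/114001 - 1*(-7897/2) = 1/114001 + 7897/2 = 900265899/228002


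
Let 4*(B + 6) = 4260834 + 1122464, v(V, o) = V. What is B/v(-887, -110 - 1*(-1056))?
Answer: -2691637/1774 ≈ -1517.3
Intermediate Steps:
B = 2691637/2 (B = -6 + (4260834 + 1122464)/4 = -6 + (1/4)*5383298 = -6 + 2691649/2 = 2691637/2 ≈ 1.3458e+6)
B/v(-887, -110 - 1*(-1056)) = (2691637/2)/(-887) = (2691637/2)*(-1/887) = -2691637/1774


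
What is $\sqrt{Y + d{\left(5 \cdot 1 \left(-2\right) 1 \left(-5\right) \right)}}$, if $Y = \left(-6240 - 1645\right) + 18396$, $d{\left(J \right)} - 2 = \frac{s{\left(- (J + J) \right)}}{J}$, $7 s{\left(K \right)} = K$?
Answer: $\frac{\sqrt{515123}}{7} \approx 102.53$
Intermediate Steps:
$s{\left(K \right)} = \frac{K}{7}$
$d{\left(J \right)} = \frac{12}{7}$ ($d{\left(J \right)} = 2 + \frac{\frac{1}{7} \left(- (J + J)\right)}{J} = 2 + \frac{\frac{1}{7} \left(- 2 J\right)}{J} = 2 + \frac{\left(- \frac{2}{7}\right) J}{J} = 2 - \frac{2}{7} = \frac{12}{7}$)
$Y = 10511$ ($Y = -7885 + 18396 = 10511$)
$\sqrt{Y + d{\left(5 \cdot 1 \left(-2\right) 1 \left(-5\right) \right)}} = \sqrt{10511 + \frac{12}{7}} = \sqrt{\frac{73589}{7}} = \frac{\sqrt{515123}}{7}$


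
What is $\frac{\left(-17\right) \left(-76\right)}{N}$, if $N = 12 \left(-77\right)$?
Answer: $- \frac{323}{231} \approx -1.3983$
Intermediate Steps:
$N = -924$
$\frac{\left(-17\right) \left(-76\right)}{N} = \frac{\left(-17\right) \left(-76\right)}{-924} = 1292 \left(- \frac{1}{924}\right) = - \frac{323}{231}$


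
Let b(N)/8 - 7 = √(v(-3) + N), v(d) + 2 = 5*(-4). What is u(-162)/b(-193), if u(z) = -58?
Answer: -203/1056 + 29*I*√215/1056 ≈ -0.19223 + 0.40267*I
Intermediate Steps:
v(d) = -22 (v(d) = -2 + 5*(-4) = -2 - 20 = -22)
b(N) = 56 + 8*√(-22 + N)
u(-162)/b(-193) = -58/(56 + 8*√(-22 - 193)) = -58/(56 + 8*√(-215)) = -58/(56 + 8*(I*√215)) = -58/(56 + 8*I*√215)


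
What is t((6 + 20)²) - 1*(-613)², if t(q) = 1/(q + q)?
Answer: -508039687/1352 ≈ -3.7577e+5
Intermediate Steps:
t(q) = 1/(2*q)
t((6 + 20)²) - 1*(-613)² = 1/(2*((6 + 20)²)) - 1*(-613)² = 1/(2*(26²)) - 1*375769 = (½)/676 - 375769 = (½)*(1/676) - 375769 = 1/1352 - 375769 = -508039687/1352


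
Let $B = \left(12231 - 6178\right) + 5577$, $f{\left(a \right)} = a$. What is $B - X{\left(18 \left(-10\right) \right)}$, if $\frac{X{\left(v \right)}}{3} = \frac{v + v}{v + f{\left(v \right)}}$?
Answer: $11627$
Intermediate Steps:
$B = 11630$ ($B = 6053 + 5577 = 11630$)
$X{\left(v \right)} = 3$ ($X{\left(v \right)} = 3 \frac{v + v}{v + v} = 3 \frac{2 v}{2 v} = 3 \cdot 2 v \frac{1}{2 v} = 3 \cdot 1 = 3$)
$B - X{\left(18 \left(-10\right) \right)} = 11630 - 3 = 11627$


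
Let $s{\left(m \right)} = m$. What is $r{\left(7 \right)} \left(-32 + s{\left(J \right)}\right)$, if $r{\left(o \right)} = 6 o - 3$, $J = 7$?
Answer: $-975$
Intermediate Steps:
$r{\left(o \right)} = -3 + 6 o$
$r{\left(7 \right)} \left(-32 + s{\left(J \right)}\right) = \left(-3 + 6 \cdot 7\right) \left(-32 + 7\right) = \left(-3 + 42\right) \left(-25\right) = 39 \left(-25\right) = -975$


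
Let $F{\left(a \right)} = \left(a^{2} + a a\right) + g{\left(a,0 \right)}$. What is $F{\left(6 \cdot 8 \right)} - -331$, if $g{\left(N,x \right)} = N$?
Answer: $4987$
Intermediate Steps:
$F{\left(a \right)} = a + 2 a^{2}$ ($F{\left(a \right)} = \left(a^{2} + a a\right) + a = \left(a^{2} + a^{2}\right) + a = 2 a^{2} + a = a + 2 a^{2}$)
$F{\left(6 \cdot 8 \right)} - -331 = 6 \cdot 8 \left(1 + 2 \cdot 6 \cdot 8\right) - -331 = 48 \left(1 + 2 \cdot 48\right) + 331 = 48 \left(1 + 96\right) + 331 = 48 \cdot 97 + 331 = 4656 + 331 = 4987$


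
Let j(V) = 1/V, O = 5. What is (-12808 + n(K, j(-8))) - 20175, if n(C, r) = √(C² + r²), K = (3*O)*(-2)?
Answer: -32983 + √57601/8 ≈ -32953.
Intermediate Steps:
K = -30 (K = (3*5)*(-2) = 15*(-2) = -30)
(-12808 + n(K, j(-8))) - 20175 = (-12808 + √((-30)² + (1/(-8))²)) - 20175 = (-12808 + √(900 + (-⅛)²)) - 20175 = (-12808 + √(900 + 1/64)) - 20175 = (-12808 + √(57601/64)) - 20175 = (-12808 + √57601/8) - 20175 = -32983 + √57601/8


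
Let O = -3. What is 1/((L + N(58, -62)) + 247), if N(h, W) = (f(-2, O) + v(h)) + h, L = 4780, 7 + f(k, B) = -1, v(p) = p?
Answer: 1/5135 ≈ 0.00019474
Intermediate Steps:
f(k, B) = -8 (f(k, B) = -7 - 1 = -8)
N(h, W) = -8 + 2*h (N(h, W) = (-8 + h) + h = -8 + 2*h)
1/((L + N(58, -62)) + 247) = 1/((4780 + (-8 + 2*58)) + 247) = 1/((4780 + (-8 + 116)) + 247) = 1/((4780 + 108) + 247) = 1/(4888 + 247) = 1/5135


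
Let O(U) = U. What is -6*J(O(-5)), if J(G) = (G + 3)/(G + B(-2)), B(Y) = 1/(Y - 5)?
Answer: -7/3 ≈ -2.3333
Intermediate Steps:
B(Y) = 1/(-5 + Y)
J(G) = (3 + G)/(-⅐ + G) (J(G) = (G + 3)/(G + 1/(-5 - 2)) = (3 + G)/(G + 1/(-7)) = (3 + G)/(G - ⅐) = (3 + G)/(-⅐ + G))
-6*J(O(-5)) = -42*(3 - 5)/(-1 + 7*(-5)) = -42*(-2)/(-1 - 35) = -42*(-2)/(-36) = -42*(-1)*(-2)/36 = -6*7/18 = -7/3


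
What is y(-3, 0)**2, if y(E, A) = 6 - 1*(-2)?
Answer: 64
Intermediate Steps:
y(E, A) = 8 (y(E, A) = 6 + 2 = 8)
y(-3, 0)**2 = 8**2 = 64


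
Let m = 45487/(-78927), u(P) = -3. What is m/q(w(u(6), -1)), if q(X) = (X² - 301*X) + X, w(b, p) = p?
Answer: -45487/23757027 ≈ -0.0019147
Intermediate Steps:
m = -45487/78927 (m = 45487*(-1/78927) = -45487/78927 ≈ -0.57632)
q(X) = X² - 300*X
m/q(w(u(6), -1)) = -45487*(-1/(-300 - 1))/78927 = -45487/(78927*((-1*(-301)))) = -45487/78927/301 = -45487/78927*1/301 = -45487/23757027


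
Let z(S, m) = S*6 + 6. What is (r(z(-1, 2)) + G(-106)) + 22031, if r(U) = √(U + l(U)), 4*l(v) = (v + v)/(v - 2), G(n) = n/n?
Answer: 22032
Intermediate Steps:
G(n) = 1
l(v) = v/(2*(-2 + v)) (l(v) = ((v + v)/(v - 2))/4 = ((2*v)/(-2 + v))/4 = (2*v/(-2 + v))/4 = v/(2*(-2 + v)))
z(S, m) = 6 + 6*S (z(S, m) = 6*S + 6 = 6 + 6*S)
r(U) = √(U + U/(2*(-2 + U)))
(r(z(-1, 2)) + G(-106)) + 22031 = (√((6 + 6*(-1)) + (6 + 6*(-1))/(2*(-2 + (6 + 6*(-1))))) + 1) + 22031 = (√((6 - 6) + (6 - 6)/(2*(-2 + (6 - 6)))) + 1) + 22031 = (√(0 + (½)*0/(-2 + 0)) + 1) + 22031 = (√(0 + (½)*0/(-2)) + 1) + 22031 = (√(0 + (½)*0*(-½)) + 1) + 22031 = (√(0 + 0) + 1) + 22031 = (√0 + 1) + 22031 = (0 + 1) + 22031 = 1 + 22031 = 22032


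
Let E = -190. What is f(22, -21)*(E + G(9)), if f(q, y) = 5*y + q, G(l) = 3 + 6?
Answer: 15023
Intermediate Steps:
G(l) = 9
f(q, y) = q + 5*y
f(22, -21)*(E + G(9)) = (22 + 5*(-21))*(-190 + 9) = (22 - 105)*(-181) = -83*(-181) = 15023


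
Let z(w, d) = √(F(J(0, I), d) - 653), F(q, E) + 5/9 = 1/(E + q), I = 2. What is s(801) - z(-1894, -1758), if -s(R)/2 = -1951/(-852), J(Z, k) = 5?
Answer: -1951/426 - I*√18075454715/5259 ≈ -4.5798 - 25.565*I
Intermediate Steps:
s(R) = -1951/426 (s(R) = -(-3902)/(-852) = -(-3902)*(-1)/852 = -2*1951/852 = -1951/426)
F(q, E) = -5/9 + 1/(E + q)
z(w, d) = √(-653 + (-16 - 5*d)/(9*(5 + d))) (z(w, d) = √((9 - 5*d - 5*5)/(9*(d + 5)) - 653) = √((9 - 5*d - 25)/(9*(5 + d)) - 653) = √((-16 - 5*d)/(9*(5 + d)) - 653) = √(-653 + (-16 - 5*d)/(9*(5 + d))))
s(801) - z(-1894, -1758) = -1951/426 - √((-29401 - 5882*(-1758))/(5 - 1758))/3 = -1951/426 - √((-29401 + 10340556)/(-1753))/3 = -1951/426 - √(-1/1753*10311155)/3 = -1951/426 - √(-10311155/1753)/3 = -1951/426 - I*√18075454715/1753/3 = -1951/426 - I*√18075454715/5259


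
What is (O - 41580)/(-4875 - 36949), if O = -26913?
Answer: 68493/41824 ≈ 1.6376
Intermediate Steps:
(O - 41580)/(-4875 - 36949) = (-26913 - 41580)/(-4875 - 36949) = -68493/(-41824) = -68493*(-1/41824) = 68493/41824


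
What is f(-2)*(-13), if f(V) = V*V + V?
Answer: -26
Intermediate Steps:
f(V) = V + V² (f(V) = V² + V = V + V²)
f(-2)*(-13) = -2*(1 - 2)*(-13) = -2*(-1)*(-13) = 2*(-13) = -26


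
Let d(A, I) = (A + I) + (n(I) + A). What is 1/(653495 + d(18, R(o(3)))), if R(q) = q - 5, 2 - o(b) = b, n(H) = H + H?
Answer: 1/653513 ≈ 1.5302e-6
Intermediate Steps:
n(H) = 2*H
o(b) = 2 - b
R(q) = -5 + q
d(A, I) = 2*A + 3*I (d(A, I) = (A + I) + (2*I + A) = (A + I) + (A + 2*I) = 2*A + 3*I)
1/(653495 + d(18, R(o(3)))) = 1/(653495 + (2*18 + 3*(-5 + (2 - 1*3)))) = 1/(653495 + (36 + 3*(-5 + (2 - 3)))) = 1/(653495 + (36 + 3*(-5 - 1))) = 1/(653495 + (36 + 3*(-6))) = 1/(653495 + (36 - 18)) = 1/(653495 + 18) = 1/653513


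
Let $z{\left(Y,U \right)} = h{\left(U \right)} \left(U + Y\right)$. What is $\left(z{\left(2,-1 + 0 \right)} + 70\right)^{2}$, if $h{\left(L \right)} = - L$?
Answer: $5041$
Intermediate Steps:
$z{\left(Y,U \right)} = - U \left(U + Y\right)$
$\left(z{\left(2,-1 + 0 \right)} + 70\right)^{2} = \left(- \left(-1 + 0\right) \left(\left(-1 + 0\right) + 2\right) + 70\right)^{2} = \left(\left(-1\right) \left(-1\right) \left(-1 + 2\right) + 70\right)^{2} = \left(\left(-1\right) \left(-1\right) 1 + 70\right)^{2} = \left(1 + 70\right)^{2} = 71^{2} = 5041$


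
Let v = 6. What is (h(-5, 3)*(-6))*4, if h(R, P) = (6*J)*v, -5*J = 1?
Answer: 864/5 ≈ 172.80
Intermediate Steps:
J = -1/5 (J = -1/5*1 = -1/5 ≈ -0.20000)
h(R, P) = -36/5 (h(R, P) = (6*(-1/5))*6 = -6/5*6 = -36/5)
(h(-5, 3)*(-6))*4 = -36/5*(-6)*4 = (216/5)*4 = 864/5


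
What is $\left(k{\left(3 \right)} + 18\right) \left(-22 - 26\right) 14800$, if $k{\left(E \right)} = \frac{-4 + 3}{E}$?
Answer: $-12550400$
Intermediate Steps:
$k{\left(E \right)} = - \frac{1}{E}$
$\left(k{\left(3 \right)} + 18\right) \left(-22 - 26\right) 14800 = \left(- \frac{1}{3} + 18\right) \left(-22 - 26\right) 14800 = \left(\left(-1\right) \frac{1}{3} + 18\right) \left(-48\right) 14800 = \left(- \frac{1}{3} + 18\right) \left(-48\right) 14800 = \frac{53}{3} \left(-48\right) 14800 = \left(-848\right) 14800 = -12550400$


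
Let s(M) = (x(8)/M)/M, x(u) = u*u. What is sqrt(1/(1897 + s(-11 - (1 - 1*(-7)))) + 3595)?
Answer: 2*sqrt(421569520075209)/684881 ≈ 59.958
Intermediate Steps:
x(u) = u**2
s(M) = 64/M**2 (s(M) = (8**2/M)/M = (64/M)/M = 64/M**2)
sqrt(1/(1897 + s(-11 - (1 - 1*(-7)))) + 3595) = sqrt(1/(1897 + 64/(-11 - (1 - 1*(-7)))**2) + 3595) = sqrt(1/(1897 + 64/(-11 - (1 + 7))**2) + 3595) = sqrt(1/(1897 + 64/(-11 - 1*8)**2) + 3595) = sqrt(1/(1897 + 64/(-11 - 8)**2) + 3595) = sqrt(1/(1897 + 64/(-19)**2) + 3595) = sqrt(1/(1897 + 64*(1/361)) + 3595) = sqrt(1/(1897 + 64/361) + 3595) = sqrt(1/(684881/361) + 3595) = sqrt(361/684881 + 3595) = sqrt(2462147556/684881) = 2*sqrt(421569520075209)/684881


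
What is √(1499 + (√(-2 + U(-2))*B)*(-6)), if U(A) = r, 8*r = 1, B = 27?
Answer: √(5996 - 162*I*√30)/2 ≈ 38.822 - 2.857*I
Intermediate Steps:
r = ⅛ (r = (⅛)*1 = ⅛ ≈ 0.12500)
U(A) = ⅛
√(1499 + (√(-2 + U(-2))*B)*(-6)) = √(1499 + (√(-2 + ⅛)*27)*(-6)) = √(1499 + (√(-15/8)*27)*(-6)) = √(1499 + ((I*√30/4)*27)*(-6)) = √(1499 + (27*I*√30/4)*(-6)) = √(1499 - 81*I*√30/2)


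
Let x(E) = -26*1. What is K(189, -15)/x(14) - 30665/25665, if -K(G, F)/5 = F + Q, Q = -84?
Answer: -2700293/133458 ≈ -20.233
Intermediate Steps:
x(E) = -26
K(G, F) = 420 - 5*F (K(G, F) = -5*(F - 84) = -5*(-84 + F) = 420 - 5*F)
K(189, -15)/x(14) - 30665/25665 = (420 - 5*(-15))/(-26) - 30665/25665 = (420 + 75)*(-1/26) - 30665*1/25665 = 495*(-1/26) - 6133/5133 = -495/26 - 6133/5133 = -2700293/133458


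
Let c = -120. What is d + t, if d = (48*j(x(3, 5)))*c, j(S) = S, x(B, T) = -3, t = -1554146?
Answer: -1536866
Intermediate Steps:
d = 17280 (d = (48*(-3))*(-120) = -144*(-120) = 17280)
d + t = 17280 - 1554146 = -1536866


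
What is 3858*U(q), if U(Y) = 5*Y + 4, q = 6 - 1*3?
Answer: 73302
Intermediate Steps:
q = 3 (q = 6 - 3 = 3)
U(Y) = 4 + 5*Y
3858*U(q) = 3858*(4 + 5*3) = 3858*(4 + 15) = 3858*19 = 73302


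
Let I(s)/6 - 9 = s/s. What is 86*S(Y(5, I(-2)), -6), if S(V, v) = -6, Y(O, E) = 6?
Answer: -516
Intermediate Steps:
I(s) = 60 (I(s) = 54 + 6*(s/s) = 54 + 6*1 = 54 + 6 = 60)
86*S(Y(5, I(-2)), -6) = 86*(-6) = -516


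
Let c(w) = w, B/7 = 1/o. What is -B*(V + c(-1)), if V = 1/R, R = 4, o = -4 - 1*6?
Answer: -21/40 ≈ -0.52500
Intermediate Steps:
o = -10 (o = -4 - 6 = -10)
B = -7/10 (B = 7/(-10) = 7*(-1/10) = -7/10 ≈ -0.70000)
V = 1/4 ≈ 0.25000
-B*(V + c(-1)) = -(-7)*(1/4 - 1)/10 = -(-7)*(-3)/(10*4) = -1*21/40 = -21/40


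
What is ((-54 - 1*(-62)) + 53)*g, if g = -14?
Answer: -854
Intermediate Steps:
((-54 - 1*(-62)) + 53)*g = ((-54 - 1*(-62)) + 53)*(-14) = ((-54 + 62) + 53)*(-14) = (8 + 53)*(-14) = 61*(-14) = -854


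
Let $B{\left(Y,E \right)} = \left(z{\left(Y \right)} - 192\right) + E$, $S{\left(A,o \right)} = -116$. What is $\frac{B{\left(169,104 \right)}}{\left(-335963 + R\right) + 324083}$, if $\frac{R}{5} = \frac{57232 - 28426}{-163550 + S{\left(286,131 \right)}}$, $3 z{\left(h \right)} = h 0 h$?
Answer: $\frac{7201304}{972248055} \approx 0.0074069$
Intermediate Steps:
$z{\left(h \right)} = 0$ ($z{\left(h \right)} = \frac{h 0 h}{3} = \frac{0 h}{3} = \frac{1}{3} \cdot 0 = 0$)
$B{\left(Y,E \right)} = -192 + E$ ($B{\left(Y,E \right)} = \left(0 - 192\right) + E = -192 + E$)
$R = - \frac{72015}{81833}$ ($R = 5 \frac{57232 - 28426}{-163550 - 116} = 5 \frac{28806}{-163666} = 5 \cdot 28806 \left(- \frac{1}{163666}\right) = 5 \left(- \frac{14403}{81833}\right) = - \frac{72015}{81833} \approx -0.88002$)
$\frac{B{\left(169,104 \right)}}{\left(-335963 + R\right) + 324083} = \frac{-192 + 104}{\left(-335963 - \frac{72015}{81833}\right) + 324083} = - \frac{88}{- \frac{27492932194}{81833} + 324083} = - \frac{88}{- \frac{972248055}{81833}} = \left(-88\right) \left(- \frac{81833}{972248055}\right) = \frac{7201304}{972248055}$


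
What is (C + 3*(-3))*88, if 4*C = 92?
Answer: 1232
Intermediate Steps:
C = 23 (C = (¼)*92 = 23)
(C + 3*(-3))*88 = (23 + 3*(-3))*88 = (23 - 9)*88 = 14*88 = 1232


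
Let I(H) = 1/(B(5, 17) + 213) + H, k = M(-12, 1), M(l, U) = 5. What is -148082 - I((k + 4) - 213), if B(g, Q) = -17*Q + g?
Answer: -10499337/71 ≈ -1.4788e+5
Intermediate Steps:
k = 5
B(g, Q) = g - 17*Q
I(H) = -1/71 + H (I(H) = 1/((5 - 17*17) + 213) + H = 1/((5 - 289) + 213) + H = 1/(-284 + 213) + H = 1/(-71) + H = -1/71 + H)
-148082 - I((k + 4) - 213) = -148082 - (-1/71 + ((5 + 4) - 213)) = -148082 - (-1/71 + (9 - 213)) = -148082 - (-1/71 - 204) = -148082 - 1*(-14485/71) = -148082 + 14485/71 = -10499337/71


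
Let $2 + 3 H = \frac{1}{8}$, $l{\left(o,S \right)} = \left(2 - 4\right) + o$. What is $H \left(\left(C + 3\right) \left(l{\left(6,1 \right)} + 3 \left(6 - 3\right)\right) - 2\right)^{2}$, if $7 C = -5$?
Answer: $- \frac{47045}{98} \approx -480.05$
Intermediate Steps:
$C = - \frac{5}{7}$ ($C = \frac{1}{7} \left(-5\right) = - \frac{5}{7} \approx -0.71429$)
$l{\left(o,S \right)} = -2 + o$
$H = - \frac{5}{8}$ ($H = - \frac{2}{3} + \frac{1}{3 \cdot 8} = - \frac{2}{3} + \frac{1}{3} \cdot \frac{1}{8} = - \frac{2}{3} + \frac{1}{24} = - \frac{5}{8} \approx -0.625$)
$H \left(\left(C + 3\right) \left(l{\left(6,1 \right)} + 3 \left(6 - 3\right)\right) - 2\right)^{2} = - \frac{5 \left(\left(- \frac{5}{7} + 3\right) \left(\left(-2 + 6\right) + 3 \left(6 - 3\right)\right) - 2\right)^{2}}{8} = - \frac{5 \left(\frac{16 \left(4 + 3 \cdot 3\right)}{7} - 2\right)^{2}}{8} = - \frac{5 \left(\frac{16 \left(4 + 9\right)}{7} - 2\right)^{2}}{8} = - \frac{5 \left(\frac{16}{7} \cdot 13 - 2\right)^{2}}{8} = - \frac{5 \left(\frac{208}{7} - 2\right)^{2}}{8} = - \frac{5 \left(\frac{194}{7}\right)^{2}}{8} = \left(- \frac{5}{8}\right) \frac{37636}{49} = - \frac{47045}{98}$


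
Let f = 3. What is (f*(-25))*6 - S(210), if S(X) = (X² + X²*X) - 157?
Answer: -9305393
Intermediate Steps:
S(X) = -157 + X² + X³ (S(X) = (X² + X³) - 157 = -157 + X² + X³)
(f*(-25))*6 - S(210) = (3*(-25))*6 - (-157 + 210² + 210³) = -75*6 - (-157 + 44100 + 9261000) = -450 - 1*9304943 = -450 - 9304943 = -9305393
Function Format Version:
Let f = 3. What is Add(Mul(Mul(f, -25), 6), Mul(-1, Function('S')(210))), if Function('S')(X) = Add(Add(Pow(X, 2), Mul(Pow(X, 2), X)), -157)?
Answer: -9305393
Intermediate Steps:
Function('S')(X) = Add(-157, Pow(X, 2), Pow(X, 3)) (Function('S')(X) = Add(Add(Pow(X, 2), Pow(X, 3)), -157) = Add(-157, Pow(X, 2), Pow(X, 3)))
Add(Mul(Mul(f, -25), 6), Mul(-1, Function('S')(210))) = Add(Mul(Mul(3, -25), 6), Mul(-1, Add(-157, Pow(210, 2), Pow(210, 3)))) = Add(Mul(-75, 6), Mul(-1, Add(-157, 44100, 9261000))) = Add(-450, Mul(-1, 9304943)) = Add(-450, -9304943) = -9305393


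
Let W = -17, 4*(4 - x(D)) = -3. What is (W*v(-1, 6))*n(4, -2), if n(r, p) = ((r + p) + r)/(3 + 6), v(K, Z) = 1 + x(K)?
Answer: -391/6 ≈ -65.167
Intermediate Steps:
x(D) = 19/4 (x(D) = 4 - ¼*(-3) = 4 + ¾ = 19/4)
v(K, Z) = 23/4 (v(K, Z) = 1 + 19/4 = 23/4)
n(r, p) = p/9 + 2*r/9 (n(r, p) = ((p + r) + r)/9 = (p + 2*r)*(⅑) = p/9 + 2*r/9)
(W*v(-1, 6))*n(4, -2) = (-17*23/4)*((⅑)*(-2) + (2/9)*4) = -391*(-2/9 + 8/9)/4 = -391/4*⅔ = -391/6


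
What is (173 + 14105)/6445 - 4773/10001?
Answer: 112032293/64456445 ≈ 1.7381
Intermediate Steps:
(173 + 14105)/6445 - 4773/10001 = 14278*(1/6445) - 4773*1/10001 = 14278/6445 - 4773/10001 = 112032293/64456445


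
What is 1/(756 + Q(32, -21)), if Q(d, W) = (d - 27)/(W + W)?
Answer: 42/31747 ≈ 0.0013230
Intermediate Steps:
Q(d, W) = (-27 + d)/(2*W) (Q(d, W) = (-27 + d)/((2*W)) = (-27 + d)*(1/(2*W)) = (-27 + d)/(2*W))
1/(756 + Q(32, -21)) = 1/(756 + (1/2)*(-27 + 32)/(-21)) = 1/(756 + (1/2)*(-1/21)*5) = 1/(756 - 5/42) = 1/(31747/42) = 42/31747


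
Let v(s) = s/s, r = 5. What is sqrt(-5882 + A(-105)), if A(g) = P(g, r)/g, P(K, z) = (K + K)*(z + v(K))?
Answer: I*sqrt(5870) ≈ 76.616*I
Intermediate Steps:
v(s) = 1
P(K, z) = 2*K*(1 + z) (P(K, z) = (K + K)*(z + 1) = (2*K)*(1 + z) = 2*K*(1 + z))
A(g) = 12 (A(g) = (2*g*(1 + 5))/g = (2*g*6)/g = (12*g)/g = 12)
sqrt(-5882 + A(-105)) = sqrt(-5882 + 12) = sqrt(-5870) = I*sqrt(5870)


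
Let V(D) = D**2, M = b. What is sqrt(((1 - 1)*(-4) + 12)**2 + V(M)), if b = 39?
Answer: 3*sqrt(185) ≈ 40.804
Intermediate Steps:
M = 39
sqrt(((1 - 1)*(-4) + 12)**2 + V(M)) = sqrt(((1 - 1)*(-4) + 12)**2 + 39**2) = sqrt((0*(-4) + 12)**2 + 1521) = sqrt((0 + 12)**2 + 1521) = sqrt(12**2 + 1521) = sqrt(144 + 1521) = sqrt(1665) = 3*sqrt(185)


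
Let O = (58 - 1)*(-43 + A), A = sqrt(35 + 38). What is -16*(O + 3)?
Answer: 39168 - 912*sqrt(73) ≈ 31376.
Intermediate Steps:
A = sqrt(73) ≈ 8.5440
O = -2451 + 57*sqrt(73) (O = (58 - 1)*(-43 + sqrt(73)) = 57*(-43 + sqrt(73)) = -2451 + 57*sqrt(73) ≈ -1964.0)
-16*(O + 3) = -16*((-2451 + 57*sqrt(73)) + 3) = -16*(-2448 + 57*sqrt(73)) = 39168 - 912*sqrt(73)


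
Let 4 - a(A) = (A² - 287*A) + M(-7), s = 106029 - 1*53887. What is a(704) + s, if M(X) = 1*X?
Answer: -241415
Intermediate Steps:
M(X) = X
s = 52142 (s = 106029 - 53887 = 52142)
a(A) = 11 - A² + 287*A (a(A) = 4 - ((A² - 287*A) - 7) = 4 - (-7 + A² - 287*A) = 4 + (7 - A² + 287*A) = 11 - A² + 287*A)
a(704) + s = (11 - 1*704² + 287*704) + 52142 = (11 - 1*495616 + 202048) + 52142 = (11 - 495616 + 202048) + 52142 = -293557 + 52142 = -241415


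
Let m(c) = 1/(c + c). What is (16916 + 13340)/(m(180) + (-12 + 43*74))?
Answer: 10892160/1141201 ≈ 9.5445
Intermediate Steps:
m(c) = 1/(2*c)
(16916 + 13340)/(m(180) + (-12 + 43*74)) = (16916 + 13340)/((½)/180 + (-12 + 43*74)) = 30256/((½)*(1/180) + (-12 + 3182)) = 30256/(1/360 + 3170) = 30256/(1141201/360) = 30256*(360/1141201) = 10892160/1141201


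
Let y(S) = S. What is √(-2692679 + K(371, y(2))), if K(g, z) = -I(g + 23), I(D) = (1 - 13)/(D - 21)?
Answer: I*√374629732115/373 ≈ 1640.9*I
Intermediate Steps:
I(D) = -12/(-21 + D)
K(g, z) = 12/(2 + g) (K(g, z) = -(-12)/(-21 + (g + 23)) = -(-12)/(-21 + (23 + g)) = -(-12)/(2 + g) = 12/(2 + g))
√(-2692679 + K(371, y(2))) = √(-2692679 + 12/(2 + 371)) = √(-2692679 + 12/373) = √(-1004369255/373) = I*√374629732115/373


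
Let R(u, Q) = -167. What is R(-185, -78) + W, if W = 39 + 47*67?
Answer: 3021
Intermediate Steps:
W = 3188 (W = 39 + 3149 = 3188)
R(-185, -78) + W = -167 + 3188 = 3021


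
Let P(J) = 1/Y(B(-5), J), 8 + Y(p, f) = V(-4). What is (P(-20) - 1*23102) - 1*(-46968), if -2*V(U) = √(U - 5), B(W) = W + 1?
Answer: 6324458/265 + 6*I/265 ≈ 23866.0 + 0.022642*I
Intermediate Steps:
B(W) = 1 + W
V(U) = -√(-5 + U)/2 (V(U) = -√(U - 5)/2 = -√(-5 + U)/2)
Y(p, f) = -8 - 3*I/2 (Y(p, f) = -8 - √(-5 - 4)/2 = -8 - 3*I/2)
P(J) = 4*(-8 + 3*I/2)/265 (P(J) = 1/(-8 - 3*I/2) = 4*(-8 + 3*I/2)/265)
(P(-20) - 1*23102) - 1*(-46968) = ((-32/265 + 6*I/265) - 1*23102) - 1*(-46968) = ((-32/265 + 6*I/265) - 23102) + 46968 = (-6122062/265 + 6*I/265) + 46968 = 6324458/265 + 6*I/265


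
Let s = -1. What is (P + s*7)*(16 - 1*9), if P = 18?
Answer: 77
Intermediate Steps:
(P + s*7)*(16 - 1*9) = (18 - 1*7)*(16 - 1*9) = (18 - 7)*(16 - 9) = 11*7 = 77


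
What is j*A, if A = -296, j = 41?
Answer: -12136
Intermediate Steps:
j*A = 41*(-296) = -12136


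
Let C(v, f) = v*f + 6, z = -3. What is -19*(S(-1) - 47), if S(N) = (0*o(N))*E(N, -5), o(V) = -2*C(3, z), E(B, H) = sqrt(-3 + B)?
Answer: 893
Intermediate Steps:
C(v, f) = 6 + f*v (C(v, f) = f*v + 6 = 6 + f*v)
o(V) = 6 (o(V) = -2*(6 - 3*3) = -2*(6 - 9) = -2*(-3) = 6)
S(N) = 0 (S(N) = (0*6)*sqrt(-3 + N) = 0*sqrt(-3 + N) = 0)
-19*(S(-1) - 47) = -19*(0 - 47) = -19*(-47) = 893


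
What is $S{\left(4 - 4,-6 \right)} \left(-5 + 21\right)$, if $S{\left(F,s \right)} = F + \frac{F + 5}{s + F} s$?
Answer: $80$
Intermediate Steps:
$S{\left(F,s \right)} = F + \frac{s \left(5 + F\right)}{F + s}$ ($S{\left(F,s \right)} = F + \frac{5 + F}{F + s} s = F + \frac{s \left(5 + F\right)}{F + s}$)
$S{\left(4 - 4,-6 \right)} \left(-5 + 21\right) = \frac{\left(4 - 4\right)^{2} + 5 \left(-6\right) + 2 \left(4 - 4\right) \left(-6\right)}{\left(4 - 4\right) - 6} \left(-5 + 21\right) = \frac{\left(4 - 4\right)^{2} - 30 + 2 \left(4 - 4\right) \left(-6\right)}{\left(4 - 4\right) - 6} \cdot 16 = \frac{0^{2} - 30 + 2 \cdot 0 \left(-6\right)}{0 - 6} \cdot 16 = \frac{0 - 30 + 0}{-6} \cdot 16 = \left(- \frac{1}{6}\right) \left(-30\right) 16 = 5 \cdot 16 = 80$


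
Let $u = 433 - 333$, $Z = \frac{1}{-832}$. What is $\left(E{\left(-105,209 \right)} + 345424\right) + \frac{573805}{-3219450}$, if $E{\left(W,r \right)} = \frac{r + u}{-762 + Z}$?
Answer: $\frac{28201514623040939}{81643320330} \approx 3.4542 \cdot 10^{5}$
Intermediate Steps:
$Z = - \frac{1}{832} \approx -0.0012019$
$u = 100$
$E{\left(W,r \right)} = - \frac{16640}{126797} - \frac{832 r}{633985}$ ($E{\left(W,r \right)} = \frac{r + 100}{-762 - \frac{1}{832}} = \frac{100 + r}{- \frac{633985}{832}} = \left(100 + r\right) \left(- \frac{832}{633985}\right) = - \frac{16640}{126797} - \frac{832 r}{633985}$)
$\left(E{\left(-105,209 \right)} + 345424\right) + \frac{573805}{-3219450} = \left(\left(- \frac{16640}{126797} - \frac{15808}{57635}\right) + 345424\right) + \frac{573805}{-3219450} = \left(\left(- \frac{16640}{126797} - \frac{15808}{57635}\right) + 345424\right) + 573805 \left(- \frac{1}{3219450}\right) = \left(- \frac{257088}{633985} + 345424\right) - \frac{114761}{643890} = \frac{218993377552}{633985} - \frac{114761}{643890} = \frac{28201514623040939}{81643320330}$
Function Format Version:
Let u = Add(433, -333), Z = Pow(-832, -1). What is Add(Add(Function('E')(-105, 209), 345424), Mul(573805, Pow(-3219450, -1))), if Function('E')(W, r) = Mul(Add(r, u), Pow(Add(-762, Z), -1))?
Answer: Rational(28201514623040939, 81643320330) ≈ 3.4542e+5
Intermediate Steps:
Z = Rational(-1, 832) ≈ -0.0012019
u = 100
Function('E')(W, r) = Add(Rational(-16640, 126797), Mul(Rational(-832, 633985), r)) (Function('E')(W, r) = Mul(Add(r, 100), Pow(Add(-762, Rational(-1, 832)), -1)) = Mul(Add(100, r), Pow(Rational(-633985, 832), -1)) = Mul(Add(100, r), Rational(-832, 633985)) = Add(Rational(-16640, 126797), Mul(Rational(-832, 633985), r)))
Add(Add(Function('E')(-105, 209), 345424), Mul(573805, Pow(-3219450, -1))) = Add(Add(Add(Rational(-16640, 126797), Mul(Rational(-832, 633985), 209)), 345424), Mul(573805, Pow(-3219450, -1))) = Add(Add(Add(Rational(-16640, 126797), Rational(-15808, 57635)), 345424), Mul(573805, Rational(-1, 3219450))) = Add(Add(Rational(-257088, 633985), 345424), Rational(-114761, 643890)) = Add(Rational(218993377552, 633985), Rational(-114761, 643890)) = Rational(28201514623040939, 81643320330)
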